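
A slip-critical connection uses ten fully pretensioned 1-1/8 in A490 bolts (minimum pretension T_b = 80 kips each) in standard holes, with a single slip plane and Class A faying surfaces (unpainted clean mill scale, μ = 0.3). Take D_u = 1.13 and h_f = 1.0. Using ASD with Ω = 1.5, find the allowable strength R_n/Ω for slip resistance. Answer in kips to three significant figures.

181 kips

R_n = μ · D_u · h_f · T_b · n_s · n_b = 0.3 × 1.13 × 1.0 × 80 × 1 × 10 = 271.2 kips.
Allowable strength R_n/Ω = 271.2 / 1.5 = 181 kips.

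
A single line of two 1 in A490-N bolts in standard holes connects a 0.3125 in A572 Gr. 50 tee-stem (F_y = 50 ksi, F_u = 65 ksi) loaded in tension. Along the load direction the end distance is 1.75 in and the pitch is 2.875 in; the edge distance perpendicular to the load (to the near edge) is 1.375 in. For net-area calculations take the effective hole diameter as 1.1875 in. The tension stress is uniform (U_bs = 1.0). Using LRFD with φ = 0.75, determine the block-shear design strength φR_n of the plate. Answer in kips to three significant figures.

37.9 kips

Shear plane L_v = 1.75 + 1·2.875 = 4.625 in; A_gv = 4.625 × 0.3125 = 1.445 in².
A_nv = (4.625 − 1.5·1.1875) × 0.3125 = 0.8887 in².
A_nt = (1.375 − 0.5·1.1875) × 0.3125 = 0.2441 in².
0.6 F_u A_nv = 34.66 kips; 0.6 F_y A_gv = 43.36 kips → shear rupture governs the shear term.
R_n = 34.66 + 1.0 × 65 × 0.2441 = 50.53 kips.
Design strength φR_n = 0.75 × 50.53 = 37.9 kips.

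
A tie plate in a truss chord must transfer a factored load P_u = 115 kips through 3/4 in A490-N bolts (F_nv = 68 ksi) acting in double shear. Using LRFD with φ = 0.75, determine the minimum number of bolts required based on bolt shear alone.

3 bolts

A_b = π·0.75²/4 = 0.4418 in².
Per-bolt design strength φR_n = 0.75 × 68 × 0.4418 × 2 = 45.06 kips.
n ≥ 115 / 45.06 = 2.552 → use 3 bolts.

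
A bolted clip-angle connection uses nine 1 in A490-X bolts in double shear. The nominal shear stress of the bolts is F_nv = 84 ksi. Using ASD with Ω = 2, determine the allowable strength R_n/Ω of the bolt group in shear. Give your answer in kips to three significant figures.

594 kips

A_b = π × 1² / 4 = 0.7854 in².
R_n = F_nv · A_b · n · n_s = 84 × 0.7854 × 9 × 2 = 1188 kips.
Allowable strength R_n/Ω = 1188 / 2 = 594 kips.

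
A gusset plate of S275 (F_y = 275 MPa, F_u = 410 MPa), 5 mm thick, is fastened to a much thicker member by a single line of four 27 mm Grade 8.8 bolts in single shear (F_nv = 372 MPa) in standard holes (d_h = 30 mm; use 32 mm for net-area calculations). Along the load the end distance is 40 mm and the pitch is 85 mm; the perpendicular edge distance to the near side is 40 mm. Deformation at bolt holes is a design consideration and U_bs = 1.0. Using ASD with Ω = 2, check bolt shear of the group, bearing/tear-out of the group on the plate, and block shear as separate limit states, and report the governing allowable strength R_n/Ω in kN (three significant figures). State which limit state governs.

137 kN (block shear governs)

Bolt shear: A_b = π·27²/4 = 572.6 mm²; R_n = 372 × 572.6 × 4 × 1 / 1000 = 852 kN → 852 / 2 = 426 kN.
Bearing: edge l_c = 25, r_n = 61.5 kN; interior l_c = 55, r_n = 132.8 kN; R_n = 61.5 + 3·132.8 = 460 kN → 230 kN.
Block shear: A_gv = 1475, A_nv = 915, A_nt = 120 mm²; R_n = min(0.6F_uA_nv, 0.6F_yA_gv) + U_bs·F_u·A_nt = 274.3 kN → 137 kN.
Block shear governs: 137 kN.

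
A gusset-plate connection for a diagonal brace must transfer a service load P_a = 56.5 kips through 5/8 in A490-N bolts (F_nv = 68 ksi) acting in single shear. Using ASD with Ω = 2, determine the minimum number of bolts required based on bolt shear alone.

A_b = π·0.625²/4 = 0.3068 in².
Per-bolt allowable strength R_n/Ω = 68 × 0.3068 × 1 / 2 = 10.43 kips.
n ≥ 56.5 / 10.43 = 5.417 → use 6 bolts.

6 bolts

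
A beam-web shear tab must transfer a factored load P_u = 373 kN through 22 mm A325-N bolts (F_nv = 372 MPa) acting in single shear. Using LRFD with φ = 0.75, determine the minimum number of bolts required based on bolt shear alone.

A_b = π·22²/4 = 380.1 mm².
Per-bolt design strength φR_n = 0.75 × 372 × 380.1 × 1 / 1000 = 106.1 kN.
n ≥ 373 / 106.1 = 3.517 → use 4 bolts.

4 bolts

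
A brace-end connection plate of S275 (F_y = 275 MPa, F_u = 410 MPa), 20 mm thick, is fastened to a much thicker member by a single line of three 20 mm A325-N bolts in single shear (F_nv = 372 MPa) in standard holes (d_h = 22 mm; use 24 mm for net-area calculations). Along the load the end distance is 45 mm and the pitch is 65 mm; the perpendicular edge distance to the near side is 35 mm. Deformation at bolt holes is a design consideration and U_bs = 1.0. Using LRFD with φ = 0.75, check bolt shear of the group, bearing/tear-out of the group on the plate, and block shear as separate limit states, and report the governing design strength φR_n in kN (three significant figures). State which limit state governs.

263 kN (bolt shear governs)

Bolt shear: A_b = π·20²/4 = 314.2 mm²; R_n = 372 × 314.2 × 3 × 1 / 1000 = 350.6 kN → 0.75 × 350.6 = 263 kN.
Bearing: edge l_c = 34, r_n = 334.6 kN; interior l_c = 43, r_n = 393.6 kN; R_n = 334.6 + 2·393.6 = 1122 kN → 841 kN.
Block shear: A_gv = 3500, A_nv = 2300, A_nt = 460 mm²; R_n = min(0.6F_uA_nv, 0.6F_yA_gv) + U_bs·F_u·A_nt = 754.4 kN → 566 kN.
Bolt shear governs: 263 kN.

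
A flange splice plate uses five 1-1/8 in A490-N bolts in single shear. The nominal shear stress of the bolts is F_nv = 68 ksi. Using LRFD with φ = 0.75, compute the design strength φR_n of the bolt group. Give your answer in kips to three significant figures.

A_b = π × 1.125² / 4 = 0.994 in².
R_n = F_nv · A_b · n · n_s = 68 × 0.994 × 5 × 1 = 338 kips.
Design strength φR_n = 0.75 × 338 = 253 kips.

253 kips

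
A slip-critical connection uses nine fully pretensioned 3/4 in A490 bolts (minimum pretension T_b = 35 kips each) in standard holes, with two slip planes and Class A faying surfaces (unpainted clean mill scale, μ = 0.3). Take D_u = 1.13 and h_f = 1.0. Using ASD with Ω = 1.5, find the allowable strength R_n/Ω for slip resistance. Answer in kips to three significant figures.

142 kips

R_n = μ · D_u · h_f · T_b · n_s · n_b = 0.3 × 1.13 × 1.0 × 35 × 2 × 9 = 213.6 kips.
Allowable strength R_n/Ω = 213.6 / 1.5 = 142 kips.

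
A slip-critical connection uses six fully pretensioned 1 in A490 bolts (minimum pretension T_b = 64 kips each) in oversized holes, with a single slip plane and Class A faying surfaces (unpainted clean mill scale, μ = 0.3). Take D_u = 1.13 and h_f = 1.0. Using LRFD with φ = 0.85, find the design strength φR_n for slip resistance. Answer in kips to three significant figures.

R_n = μ · D_u · h_f · T_b · n_s · n_b = 0.3 × 1.13 × 1.0 × 64 × 1 × 6 = 130.2 kips.
Design strength φR_n = 0.85 × 130.2 = 111 kips.

111 kips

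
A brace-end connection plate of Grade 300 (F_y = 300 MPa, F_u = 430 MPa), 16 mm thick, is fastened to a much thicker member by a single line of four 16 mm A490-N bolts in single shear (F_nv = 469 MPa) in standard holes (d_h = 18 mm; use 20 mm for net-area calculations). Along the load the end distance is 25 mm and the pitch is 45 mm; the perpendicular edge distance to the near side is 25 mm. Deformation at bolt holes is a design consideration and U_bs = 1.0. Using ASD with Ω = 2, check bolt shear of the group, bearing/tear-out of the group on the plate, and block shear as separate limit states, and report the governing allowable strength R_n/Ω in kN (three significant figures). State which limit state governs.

Bolt shear: A_b = π·16²/4 = 201.1 mm²; R_n = 469 × 201.1 × 4 × 1 / 1000 = 377.2 kN → 377.2 / 2 = 189 kN.
Bearing: edge l_c = 16, r_n = 132.1 kN; interior l_c = 27, r_n = 222.9 kN; R_n = 132.1 + 3·222.9 = 800.8 kN → 400 kN.
Block shear: A_gv = 2560, A_nv = 1440, A_nt = 240 mm²; R_n = min(0.6F_uA_nv, 0.6F_yA_gv) + U_bs·F_u·A_nt = 474.7 kN → 237 kN.
Bolt shear governs: 189 kN.

189 kN (bolt shear governs)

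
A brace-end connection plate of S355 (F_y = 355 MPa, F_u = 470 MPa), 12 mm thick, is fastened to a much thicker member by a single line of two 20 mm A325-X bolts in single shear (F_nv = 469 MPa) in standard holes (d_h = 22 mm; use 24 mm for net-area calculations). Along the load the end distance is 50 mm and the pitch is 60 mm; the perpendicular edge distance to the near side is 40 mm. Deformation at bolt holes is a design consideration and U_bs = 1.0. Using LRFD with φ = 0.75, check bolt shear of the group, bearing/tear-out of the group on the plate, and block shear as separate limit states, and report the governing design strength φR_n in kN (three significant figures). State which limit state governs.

Bolt shear: A_b = π·20²/4 = 314.2 mm²; R_n = 469 × 314.2 × 2 × 1 / 1000 = 294.7 kN → 0.75 × 294.7 = 221 kN.
Bearing: edge l_c = 39, r_n = 264 kN; interior l_c = 38, r_n = 257.2 kN; R_n = 264 + 1·257.2 = 521.1 kN → 391 kN.
Block shear: A_gv = 1320, A_nv = 888, A_nt = 336 mm²; R_n = min(0.6F_uA_nv, 0.6F_yA_gv) + U_bs·F_u·A_nt = 408.3 kN → 306 kN.
Bolt shear governs: 221 kN.

221 kN (bolt shear governs)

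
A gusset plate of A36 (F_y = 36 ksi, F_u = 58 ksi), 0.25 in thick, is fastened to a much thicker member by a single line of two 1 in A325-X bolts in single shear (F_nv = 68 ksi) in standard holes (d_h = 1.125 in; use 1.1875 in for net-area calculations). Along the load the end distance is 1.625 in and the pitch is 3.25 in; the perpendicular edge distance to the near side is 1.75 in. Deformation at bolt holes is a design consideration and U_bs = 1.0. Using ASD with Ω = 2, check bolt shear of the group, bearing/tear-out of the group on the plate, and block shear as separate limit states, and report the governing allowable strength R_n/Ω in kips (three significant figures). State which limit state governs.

Bolt shear: A_b = π·1²/4 = 0.7854 in²; R_n = 68 × 0.7854 × 2 × 1 = 106.8 kips → 106.8 / 2 = 53.4 kips.
Bearing: edge l_c = 1.062, r_n = 18.49 kips; interior l_c = 2.125, r_n = 34.8 kips; R_n = 18.49 + 1·34.8 = 53.29 kips → 26.6 kips.
Block shear: A_gv = 1.219, A_nv = 0.7734, A_nt = 0.2891 in²; R_n = min(0.6F_uA_nv, 0.6F_yA_gv) + U_bs·F_u·A_nt = 43.09 kips → 21.5 kips.
Block shear governs: 21.5 kips.

21.5 kips (block shear governs)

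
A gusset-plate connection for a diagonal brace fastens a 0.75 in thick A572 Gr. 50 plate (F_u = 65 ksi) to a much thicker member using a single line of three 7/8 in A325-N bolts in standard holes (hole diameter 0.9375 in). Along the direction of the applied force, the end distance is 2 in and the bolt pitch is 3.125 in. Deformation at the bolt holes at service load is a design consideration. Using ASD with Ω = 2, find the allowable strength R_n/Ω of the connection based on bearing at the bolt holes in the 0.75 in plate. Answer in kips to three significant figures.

Per bolt r_n = 1.2 l_c t F_u ≤ 2.4 d t F_u; upper limit = 2.4 × 0.875 × 0.75 × 65 = 102.4 kips.
Edge bolt: l_c = 2 − 0.9375/2 = 1.531 in → 1.2 × 1.531 × 0.75 × 65 = 89.58 → r_n = 89.58 kips.
Interior bolts: l_c = 3.125 − 0.9375 = 2.188 in → 1.2 × 2.188 × 0.75 × 65 = 128 → r_n = 102.4 kips.
R_n = 1 × 89.58 + 2 × 102.4 = 294.3 kips.
Allowable strength R_n/Ω = 294.3 / 2 = 147 kips.

147 kips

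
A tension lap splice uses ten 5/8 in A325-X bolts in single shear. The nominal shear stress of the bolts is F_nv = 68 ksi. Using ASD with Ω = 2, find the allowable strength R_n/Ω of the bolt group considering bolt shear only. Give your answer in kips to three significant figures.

A_b = π × 0.625² / 4 = 0.3068 in².
R_n = F_nv · A_b · n · n_s = 68 × 0.3068 × 10 × 1 = 208.6 kips.
Allowable strength R_n/Ω = 208.6 / 2 = 104 kips.

104 kips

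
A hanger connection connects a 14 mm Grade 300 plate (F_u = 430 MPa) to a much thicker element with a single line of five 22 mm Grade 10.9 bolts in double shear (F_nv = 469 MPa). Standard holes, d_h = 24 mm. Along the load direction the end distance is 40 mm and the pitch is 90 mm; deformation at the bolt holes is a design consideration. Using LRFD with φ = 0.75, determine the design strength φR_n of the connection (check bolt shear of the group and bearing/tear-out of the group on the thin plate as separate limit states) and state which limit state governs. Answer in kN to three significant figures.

1110 kN (bearing governs)

Bolt shear: A_b = π·22²/4 = 380.1 mm²; R_n = 469 × 380.1 × 5 × 2 / 1000 = 1783 kN → 0.75 × 1783 = 1340 kN.
Bearing (1.2 l_c t F_u ≤ 2.4 d t F_u): upper limit = 2.4·22·14·430 / 1000 = 317.9 kN.
  Edge l_c = 40 − 24/2 = 28 → r_n = 202.3 kN; interior l_c = 90 − 24 = 66 → r_n = 317.9 kN.
  R_n,bearing = 1·202.3 + 4·317.9 = 1474 kN → 0.75 × 1474 = 1110 kN.
Bearing governs: 1110 kN.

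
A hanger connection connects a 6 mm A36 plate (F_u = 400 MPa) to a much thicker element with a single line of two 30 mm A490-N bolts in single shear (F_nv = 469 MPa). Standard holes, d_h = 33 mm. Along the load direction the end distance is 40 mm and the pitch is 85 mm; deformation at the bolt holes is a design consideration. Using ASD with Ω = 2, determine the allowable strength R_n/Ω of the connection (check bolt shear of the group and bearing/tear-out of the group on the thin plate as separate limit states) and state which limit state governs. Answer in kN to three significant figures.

109 kN (bearing governs)

Bolt shear: A_b = π·30²/4 = 706.9 mm²; R_n = 469 × 706.9 × 2 × 1 / 1000 = 663 kN → 663 / 2 = 332 kN.
Bearing (1.2 l_c t F_u ≤ 2.4 d t F_u): upper limit = 2.4·30·6·400 / 1000 = 172.8 kN.
  Edge l_c = 40 − 33/2 = 23.5 → r_n = 67.68 kN; interior l_c = 85 − 33 = 52 → r_n = 149.8 kN.
  R_n,bearing = 1·67.68 + 1·149.8 = 217.4 kN → 217.4 / 2 = 109 kN.
Bearing governs: 109 kN.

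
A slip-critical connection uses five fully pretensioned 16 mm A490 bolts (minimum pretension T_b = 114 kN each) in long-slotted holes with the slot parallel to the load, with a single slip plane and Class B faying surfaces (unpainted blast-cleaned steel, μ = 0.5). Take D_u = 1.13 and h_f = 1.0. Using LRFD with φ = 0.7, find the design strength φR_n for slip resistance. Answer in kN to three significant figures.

225 kN

R_n = μ · D_u · h_f · T_b · n_s · n_b = 0.5 × 1.13 × 1.0 × 114 × 1 × 5 = 322 kN.
Design strength φR_n = 0.7 × 322 = 225 kN.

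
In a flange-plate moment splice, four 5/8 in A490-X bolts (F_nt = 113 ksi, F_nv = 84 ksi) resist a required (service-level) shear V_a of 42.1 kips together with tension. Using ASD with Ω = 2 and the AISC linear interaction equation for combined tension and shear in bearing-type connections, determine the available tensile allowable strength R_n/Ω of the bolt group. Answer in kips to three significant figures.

A_b = π·0.625²/4 = 0.3068 in²; f_rv = 42.1 / (4 × 0.3068) = 34.31 ksi.
F'_nt = 1.3 F_nt − (Ω F_nt / F_nv) f_rv = 1.3·113 − (2·113/84)·34.31 = 54.6 ksi, capped at F_nt → F'_nt = 54.6 ksi.
R_n = F'_nt · A_b · n = 54.6 × 0.3068 × 4 = 67 kips.
Allowable strength R_n/Ω = 67 / 2 = 33.5 kips.

33.5 kips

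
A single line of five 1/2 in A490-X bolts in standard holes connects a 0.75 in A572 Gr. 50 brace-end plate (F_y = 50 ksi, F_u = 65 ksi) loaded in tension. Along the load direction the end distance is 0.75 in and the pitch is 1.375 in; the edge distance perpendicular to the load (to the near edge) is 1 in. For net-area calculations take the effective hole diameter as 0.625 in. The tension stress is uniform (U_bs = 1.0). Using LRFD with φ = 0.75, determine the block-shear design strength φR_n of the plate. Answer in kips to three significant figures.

101 kips

Shear plane L_v = 0.75 + 4·1.375 = 6.25 in; A_gv = 6.25 × 0.75 = 4.688 in².
A_nv = (6.25 − 4.5·0.625) × 0.75 = 2.578 in².
A_nt = (1 − 0.5·0.625) × 0.75 = 0.5156 in².
0.6 F_u A_nv = 100.5 kips; 0.6 F_y A_gv = 140.6 kips → shear rupture governs the shear term.
R_n = 100.5 + 1.0 × 65 × 0.5156 = 134.1 kips.
Design strength φR_n = 0.75 × 134.1 = 101 kips.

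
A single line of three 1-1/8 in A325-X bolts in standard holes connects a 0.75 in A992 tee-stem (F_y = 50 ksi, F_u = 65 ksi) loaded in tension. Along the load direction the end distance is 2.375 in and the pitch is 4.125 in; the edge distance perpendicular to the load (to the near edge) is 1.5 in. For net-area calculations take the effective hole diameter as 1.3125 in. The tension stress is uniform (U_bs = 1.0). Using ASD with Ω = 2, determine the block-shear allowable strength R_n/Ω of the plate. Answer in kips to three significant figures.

Shear plane L_v = 2.375 + 2·4.125 = 10.62 in; A_gv = 10.62 × 0.75 = 7.969 in².
A_nv = (10.62 − 2.5·1.3125) × 0.75 = 5.508 in².
A_nt = (1.5 − 0.5·1.3125) × 0.75 = 0.6328 in².
0.6 F_u A_nv = 214.8 kips; 0.6 F_y A_gv = 239.1 kips → shear rupture governs the shear term.
R_n = 214.8 + 1.0 × 65 × 0.6328 = 255.9 kips.
Allowable strength R_n/Ω = 255.9 / 2 = 128 kips.

128 kips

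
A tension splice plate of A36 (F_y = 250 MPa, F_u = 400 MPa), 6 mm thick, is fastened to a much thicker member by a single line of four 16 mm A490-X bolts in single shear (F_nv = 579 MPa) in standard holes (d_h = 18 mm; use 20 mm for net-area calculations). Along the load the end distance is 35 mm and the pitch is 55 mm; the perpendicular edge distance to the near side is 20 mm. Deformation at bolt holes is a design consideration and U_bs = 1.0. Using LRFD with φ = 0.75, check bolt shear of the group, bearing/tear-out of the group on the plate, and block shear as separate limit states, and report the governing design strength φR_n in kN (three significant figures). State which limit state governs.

153 kN (block shear governs)

Bolt shear: A_b = π·16²/4 = 201.1 mm²; R_n = 579 × 201.1 × 4 × 1 / 1000 = 465.7 kN → 0.75 × 465.7 = 349 kN.
Bearing: edge l_c = 26, r_n = 74.88 kN; interior l_c = 37, r_n = 92.16 kN; R_n = 74.88 + 3·92.16 = 351.4 kN → 264 kN.
Block shear: A_gv = 1200, A_nv = 780, A_nt = 60 mm²; R_n = min(0.6F_uA_nv, 0.6F_yA_gv) + U_bs·F_u·A_nt = 204 kN → 153 kN.
Block shear governs: 153 kN.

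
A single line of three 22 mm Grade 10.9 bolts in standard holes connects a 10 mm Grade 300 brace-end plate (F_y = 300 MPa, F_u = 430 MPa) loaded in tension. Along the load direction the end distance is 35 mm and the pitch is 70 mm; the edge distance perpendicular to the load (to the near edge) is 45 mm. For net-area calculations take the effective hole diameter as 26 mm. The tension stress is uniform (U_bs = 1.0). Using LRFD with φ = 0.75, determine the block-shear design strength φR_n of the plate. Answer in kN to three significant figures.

Shear plane L_v = 35 + 2·70 = 175 mm; A_gv = 175 × 10 = 1750 mm².
A_nv = (175 − 2.5·26) × 10 = 1100 mm².
A_nt = (45 − 0.5·26) × 10 = 320 mm².
0.6 F_u A_nv = 283.8 kN; 0.6 F_y A_gv = 315 kN → shear rupture governs the shear term.
R_n = 283.8 + 1.0 × 430 × 320 / 1000 = 421.4 kN.
Design strength φR_n = 0.75 × 421.4 = 316 kN.

316 kN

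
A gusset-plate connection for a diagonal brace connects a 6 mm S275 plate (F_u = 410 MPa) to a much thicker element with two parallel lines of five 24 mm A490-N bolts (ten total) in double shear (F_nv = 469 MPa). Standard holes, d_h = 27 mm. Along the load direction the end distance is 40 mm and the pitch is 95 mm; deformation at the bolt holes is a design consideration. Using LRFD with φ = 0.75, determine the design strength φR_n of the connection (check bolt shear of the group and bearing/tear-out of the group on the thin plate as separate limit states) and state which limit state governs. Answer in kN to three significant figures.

968 kN (bearing governs)

Bolt shear: A_b = π·24²/4 = 452.4 mm²; R_n = 469 × 452.4 × 10 × 2 / 1000 = 4243 kN → 0.75 × 4243 = 3180 kN.
Bearing (1.2 l_c t F_u ≤ 2.4 d t F_u): upper limit = 2.4·24·6·410 / 1000 = 141.7 kN.
  Edge l_c = 40 − 27/2 = 26.5 → r_n = 78.23 kN; interior l_c = 95 − 27 = 68 → r_n = 141.7 kN.
  R_n,bearing = 2·78.23 + 8·141.7 = 1290 kN → 0.75 × 1290 = 968 kN.
Bearing governs: 968 kN.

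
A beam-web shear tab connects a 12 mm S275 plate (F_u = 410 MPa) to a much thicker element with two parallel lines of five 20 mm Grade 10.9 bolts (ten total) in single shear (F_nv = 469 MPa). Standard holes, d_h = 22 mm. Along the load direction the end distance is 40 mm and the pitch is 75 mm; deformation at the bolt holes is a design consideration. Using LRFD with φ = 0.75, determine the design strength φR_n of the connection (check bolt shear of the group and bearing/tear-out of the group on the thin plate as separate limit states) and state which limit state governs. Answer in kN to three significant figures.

1110 kN (bolt shear governs)

Bolt shear: A_b = π·20²/4 = 314.2 mm²; R_n = 469 × 314.2 × 10 × 1 / 1000 = 1473 kN → 0.75 × 1473 = 1110 kN.
Bearing (1.2 l_c t F_u ≤ 2.4 d t F_u): upper limit = 2.4·20·12·410 / 1000 = 236.2 kN.
  Edge l_c = 40 − 22/2 = 29 → r_n = 171.2 kN; interior l_c = 75 − 22 = 53 → r_n = 236.2 kN.
  R_n,bearing = 2·171.2 + 8·236.2 = 2232 kN → 0.75 × 2232 = 1670 kN.
Bolt shear governs: 1110 kN.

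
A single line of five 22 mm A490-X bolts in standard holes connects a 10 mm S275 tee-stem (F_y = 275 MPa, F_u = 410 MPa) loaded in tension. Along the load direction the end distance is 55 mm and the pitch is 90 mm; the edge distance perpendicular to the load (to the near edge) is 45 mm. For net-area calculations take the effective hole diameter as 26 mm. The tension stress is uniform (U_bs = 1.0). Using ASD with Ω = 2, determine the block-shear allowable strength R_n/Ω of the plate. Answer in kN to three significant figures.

Shear plane L_v = 55 + 4·90 = 415 mm; A_gv = 415 × 10 = 4150 mm².
A_nv = (415 − 4.5·26) × 10 = 2980 mm².
A_nt = (45 − 0.5·26) × 10 = 320 mm².
0.6 F_u A_nv = 733.1 kN; 0.6 F_y A_gv = 684.8 kN → shear yielding governs the shear term.
R_n = 684.8 + 1.0 × 410 × 320 / 1000 = 816 kN.
Allowable strength R_n/Ω = 816 / 2 = 408 kN.

408 kN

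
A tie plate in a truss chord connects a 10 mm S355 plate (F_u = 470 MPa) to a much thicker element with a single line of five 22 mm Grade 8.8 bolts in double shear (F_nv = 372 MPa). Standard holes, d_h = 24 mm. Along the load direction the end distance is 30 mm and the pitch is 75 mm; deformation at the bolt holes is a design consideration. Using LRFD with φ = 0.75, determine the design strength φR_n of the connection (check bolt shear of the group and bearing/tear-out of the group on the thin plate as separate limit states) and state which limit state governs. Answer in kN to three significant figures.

Bolt shear: A_b = π·22²/4 = 380.1 mm²; R_n = 372 × 380.1 × 5 × 2 / 1000 = 1414 kN → 0.75 × 1414 = 1060 kN.
Bearing (1.2 l_c t F_u ≤ 2.4 d t F_u): upper limit = 2.4·22·10·470 / 1000 = 248.2 kN.
  Edge l_c = 30 − 24/2 = 18 → r_n = 101.5 kN; interior l_c = 75 − 24 = 51 → r_n = 248.2 kN.
  R_n,bearing = 1·101.5 + 4·248.2 = 1094 kN → 0.75 × 1094 = 821 kN.
Bearing governs: 821 kN.

821 kN (bearing governs)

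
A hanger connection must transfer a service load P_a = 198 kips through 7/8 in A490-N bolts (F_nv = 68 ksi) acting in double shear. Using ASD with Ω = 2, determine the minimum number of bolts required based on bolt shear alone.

5 bolts

A_b = π·0.875²/4 = 0.6013 in².
Per-bolt allowable strength R_n/Ω = 68 × 0.6013 × 2 / 2 = 40.89 kips.
n ≥ 198 / 40.89 = 4.842 → use 5 bolts.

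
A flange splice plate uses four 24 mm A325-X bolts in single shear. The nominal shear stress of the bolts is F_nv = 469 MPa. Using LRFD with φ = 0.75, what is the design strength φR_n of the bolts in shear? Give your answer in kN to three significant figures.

637 kN

A_b = π × 24² / 4 = 452.4 mm².
R_n = F_nv · A_b · n · n_s = 469 × 452.4 × 4 × 1 / 1000 = 848.7 kN.
Design strength φR_n = 0.75 × 848.7 = 637 kN.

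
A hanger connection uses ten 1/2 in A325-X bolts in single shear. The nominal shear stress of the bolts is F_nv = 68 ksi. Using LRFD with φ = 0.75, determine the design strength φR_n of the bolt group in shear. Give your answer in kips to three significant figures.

100 kips

A_b = π × 0.5² / 4 = 0.1963 in².
R_n = F_nv · A_b · n · n_s = 68 × 0.1963 × 10 × 1 = 133.5 kips.
Design strength φR_n = 0.75 × 133.5 = 100 kips.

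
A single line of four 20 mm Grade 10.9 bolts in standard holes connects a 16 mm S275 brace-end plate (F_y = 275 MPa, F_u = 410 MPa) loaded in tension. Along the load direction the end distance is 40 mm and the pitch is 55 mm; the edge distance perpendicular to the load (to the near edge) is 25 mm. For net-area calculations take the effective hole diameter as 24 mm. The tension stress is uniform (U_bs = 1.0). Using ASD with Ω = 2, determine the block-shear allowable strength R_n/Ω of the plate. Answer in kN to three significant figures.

Shear plane L_v = 40 + 3·55 = 205 mm; A_gv = 205 × 16 = 3280 mm².
A_nv = (205 − 3.5·24) × 16 = 1936 mm².
A_nt = (25 − 0.5·24) × 16 = 208 mm².
0.6 F_u A_nv = 476.3 kN; 0.6 F_y A_gv = 541.2 kN → shear rupture governs the shear term.
R_n = 476.3 + 1.0 × 410 × 208 / 1000 = 561.5 kN.
Allowable strength R_n/Ω = 561.5 / 2 = 281 kN.

281 kN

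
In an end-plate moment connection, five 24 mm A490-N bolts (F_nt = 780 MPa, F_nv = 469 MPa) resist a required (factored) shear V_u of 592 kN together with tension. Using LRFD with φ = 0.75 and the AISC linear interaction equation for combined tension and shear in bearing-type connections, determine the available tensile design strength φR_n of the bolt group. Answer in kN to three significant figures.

736 kN

A_b = π·24²/4 = 452.4 mm²; f_rv = 592 × 1000 / (5 × 452.4) = 261.7 MPa.
F'_nt = 1.3 F_nt − (F_nt / φF_nv) f_rv = 1.3·780 − (780/(0.75·469))·261.7 = 433.6 MPa, capped at F_nt → F'_nt = 433.6 MPa.
R_n = F'_nt · A_b · n = 433.6 × 452.4 × 5 / 1000 = 980.9 kN.
Design strength φR_n = 0.75 × 980.9 = 736 kN.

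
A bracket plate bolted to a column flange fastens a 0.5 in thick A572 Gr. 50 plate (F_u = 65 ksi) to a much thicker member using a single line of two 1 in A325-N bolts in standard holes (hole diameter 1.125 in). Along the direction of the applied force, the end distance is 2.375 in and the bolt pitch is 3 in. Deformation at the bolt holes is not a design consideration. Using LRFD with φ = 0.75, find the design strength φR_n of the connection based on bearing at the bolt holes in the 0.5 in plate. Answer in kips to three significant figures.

135 kips

Per bolt r_n = 1.5 l_c t F_u ≤ 3.0 d t F_u; upper limit = 3.0 × 1 × 0.5 × 65 = 97.5 kips.
Edge bolt: l_c = 2.375 − 1.125/2 = 1.812 in → 1.5 × 1.812 × 0.5 × 65 = 88.36 → r_n = 88.36 kips.
Interior bolts: l_c = 3 − 1.125 = 1.875 in → 1.5 × 1.875 × 0.5 × 65 = 91.41 → r_n = 91.41 kips.
R_n = 1 × 88.36 + 1 × 91.41 = 179.8 kips.
Design strength φR_n = 0.75 × 179.8 = 135 kips.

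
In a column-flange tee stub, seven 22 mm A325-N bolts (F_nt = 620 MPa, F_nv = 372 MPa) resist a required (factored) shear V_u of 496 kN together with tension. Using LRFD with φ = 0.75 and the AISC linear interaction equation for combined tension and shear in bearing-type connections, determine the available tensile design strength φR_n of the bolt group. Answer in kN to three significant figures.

A_b = π·22²/4 = 380.1 mm²; f_rv = 496 × 1000 / (7 × 380.1) = 186.4 MPa.
F'_nt = 1.3 F_nt − (F_nt / φF_nv) f_rv = 1.3·620 − (620/(0.75·372))·186.4 = 391.8 MPa, capped at F_nt → F'_nt = 391.8 MPa.
R_n = F'_nt · A_b · n = 391.8 × 380.1 × 7 / 1000 = 1042 kN.
Design strength φR_n = 0.75 × 1042 = 782 kN.

782 kN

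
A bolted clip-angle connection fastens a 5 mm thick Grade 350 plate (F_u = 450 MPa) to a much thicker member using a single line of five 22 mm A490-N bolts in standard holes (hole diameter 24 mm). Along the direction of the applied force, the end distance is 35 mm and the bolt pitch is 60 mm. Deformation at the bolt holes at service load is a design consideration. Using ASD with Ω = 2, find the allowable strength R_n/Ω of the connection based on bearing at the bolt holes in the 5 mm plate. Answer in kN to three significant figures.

225 kN

Per bolt r_n = 1.2 l_c t F_u ≤ 2.4 d t F_u; upper limit = 2.4 × 22 × 5 × 450 / 1000 = 118.8 kN.
Edge bolt: l_c = 35 − 24/2 = 23 mm → 1.2 × 23 × 5 × 450 / 1000 = 62.1 → r_n = 62.1 kN.
Interior bolts: l_c = 60 − 24 = 36 mm → 1.2 × 36 × 5 × 450 / 1000 = 97.2 → r_n = 97.2 kN.
R_n = 1 × 62.1 + 4 × 97.2 = 450.9 kN.
Allowable strength R_n/Ω = 450.9 / 2 = 225 kN.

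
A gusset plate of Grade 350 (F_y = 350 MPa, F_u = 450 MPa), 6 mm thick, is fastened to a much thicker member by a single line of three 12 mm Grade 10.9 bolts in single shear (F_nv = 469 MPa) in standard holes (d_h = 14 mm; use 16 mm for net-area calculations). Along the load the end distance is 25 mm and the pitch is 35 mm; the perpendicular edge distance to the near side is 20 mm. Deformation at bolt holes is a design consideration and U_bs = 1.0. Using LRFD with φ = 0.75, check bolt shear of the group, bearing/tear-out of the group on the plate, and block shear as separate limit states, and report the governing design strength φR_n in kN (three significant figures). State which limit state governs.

91.1 kN (block shear governs)

Bolt shear: A_b = π·12²/4 = 113.1 mm²; R_n = 469 × 113.1 × 3 × 1 / 1000 = 159.1 kN → 0.75 × 159.1 = 119 kN.
Bearing: edge l_c = 18, r_n = 58.32 kN; interior l_c = 21, r_n = 68.04 kN; R_n = 58.32 + 2·68.04 = 194.4 kN → 146 kN.
Block shear: A_gv = 570, A_nv = 330, A_nt = 72 mm²; R_n = min(0.6F_uA_nv, 0.6F_yA_gv) + U_bs·F_u·A_nt = 121.5 kN → 91.1 kN.
Block shear governs: 91.1 kN.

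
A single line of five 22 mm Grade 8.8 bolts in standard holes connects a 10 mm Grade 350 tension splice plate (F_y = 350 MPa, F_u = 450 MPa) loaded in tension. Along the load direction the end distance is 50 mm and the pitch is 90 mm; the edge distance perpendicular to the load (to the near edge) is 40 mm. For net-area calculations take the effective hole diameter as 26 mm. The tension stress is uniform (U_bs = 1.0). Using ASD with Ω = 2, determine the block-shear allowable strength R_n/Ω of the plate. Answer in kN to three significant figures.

Shear plane L_v = 50 + 4·90 = 410 mm; A_gv = 410 × 10 = 4100 mm².
A_nv = (410 − 4.5·26) × 10 = 2930 mm².
A_nt = (40 − 0.5·26) × 10 = 270 mm².
0.6 F_u A_nv = 791.1 kN; 0.6 F_y A_gv = 861 kN → shear rupture governs the shear term.
R_n = 791.1 + 1.0 × 450 × 270 / 1000 = 912.6 kN.
Allowable strength R_n/Ω = 912.6 / 2 = 456 kN.

456 kN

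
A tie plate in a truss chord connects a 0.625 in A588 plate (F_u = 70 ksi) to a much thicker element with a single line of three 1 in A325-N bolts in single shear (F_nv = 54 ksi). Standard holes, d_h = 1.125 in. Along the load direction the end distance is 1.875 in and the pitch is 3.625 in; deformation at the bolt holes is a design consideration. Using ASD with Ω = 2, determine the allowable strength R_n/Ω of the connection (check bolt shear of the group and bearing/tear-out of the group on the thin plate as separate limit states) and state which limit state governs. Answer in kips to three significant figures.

Bolt shear: A_b = π·1²/4 = 0.7854 in²; R_n = 54 × 0.7854 × 3 × 1 = 127.2 kips → 127.2 / 2 = 63.6 kips.
Bearing (1.2 l_c t F_u ≤ 2.4 d t F_u): upper limit = 2.4·1·0.625·70 = 105 kips.
  Edge l_c = 1.875 − 1.125/2 = 1.312 → r_n = 68.91 kips; interior l_c = 3.625 − 1.125 = 2.5 → r_n = 105 kips.
  R_n,bearing = 1·68.91 + 2·105 = 278.9 kips → 278.9 / 2 = 139 kips.
Bolt shear governs: 63.6 kips.

63.6 kips (bolt shear governs)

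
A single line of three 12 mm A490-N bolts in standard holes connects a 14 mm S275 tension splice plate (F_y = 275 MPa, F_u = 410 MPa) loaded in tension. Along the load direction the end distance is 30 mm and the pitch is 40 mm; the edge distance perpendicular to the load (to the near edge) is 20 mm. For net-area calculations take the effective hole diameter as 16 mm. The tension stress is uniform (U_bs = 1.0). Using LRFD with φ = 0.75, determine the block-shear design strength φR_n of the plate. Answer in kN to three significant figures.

232 kN

Shear plane L_v = 30 + 2·40 = 110 mm; A_gv = 110 × 14 = 1540 mm².
A_nv = (110 − 2.5·16) × 14 = 980 mm².
A_nt = (20 − 0.5·16) × 14 = 168 mm².
0.6 F_u A_nv = 241.1 kN; 0.6 F_y A_gv = 254.1 kN → shear rupture governs the shear term.
R_n = 241.1 + 1.0 × 410 × 168 / 1000 = 310 kN.
Design strength φR_n = 0.75 × 310 = 232 kN.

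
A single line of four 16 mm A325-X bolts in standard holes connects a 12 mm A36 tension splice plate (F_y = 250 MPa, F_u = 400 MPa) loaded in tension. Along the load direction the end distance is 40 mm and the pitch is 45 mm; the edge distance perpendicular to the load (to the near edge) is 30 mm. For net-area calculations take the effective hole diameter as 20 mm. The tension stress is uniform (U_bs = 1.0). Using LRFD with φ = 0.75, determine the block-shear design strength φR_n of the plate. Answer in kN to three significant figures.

Shear plane L_v = 40 + 3·45 = 175 mm; A_gv = 175 × 12 = 2100 mm².
A_nv = (175 − 3.5·20) × 12 = 1260 mm².
A_nt = (30 − 0.5·20) × 12 = 240 mm².
0.6 F_u A_nv = 302.4 kN; 0.6 F_y A_gv = 315 kN → shear rupture governs the shear term.
R_n = 302.4 + 1.0 × 400 × 240 / 1000 = 398.4 kN.
Design strength φR_n = 0.75 × 398.4 = 299 kN.

299 kN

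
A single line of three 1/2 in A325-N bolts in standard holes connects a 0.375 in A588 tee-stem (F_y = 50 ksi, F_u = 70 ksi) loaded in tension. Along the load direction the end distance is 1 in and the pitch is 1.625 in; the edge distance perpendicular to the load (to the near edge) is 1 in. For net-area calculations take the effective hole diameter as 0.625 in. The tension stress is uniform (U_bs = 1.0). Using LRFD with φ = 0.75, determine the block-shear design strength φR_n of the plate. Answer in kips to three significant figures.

Shear plane L_v = 1 + 2·1.625 = 4.25 in; A_gv = 4.25 × 0.375 = 1.594 in².
A_nv = (4.25 − 2.5·0.625) × 0.375 = 1.008 in².
A_nt = (1 − 0.5·0.625) × 0.375 = 0.2578 in².
0.6 F_u A_nv = 42.33 kips; 0.6 F_y A_gv = 47.81 kips → shear rupture governs the shear term.
R_n = 42.33 + 1.0 × 70 × 0.2578 = 60.38 kips.
Design strength φR_n = 0.75 × 60.38 = 45.3 kips.

45.3 kips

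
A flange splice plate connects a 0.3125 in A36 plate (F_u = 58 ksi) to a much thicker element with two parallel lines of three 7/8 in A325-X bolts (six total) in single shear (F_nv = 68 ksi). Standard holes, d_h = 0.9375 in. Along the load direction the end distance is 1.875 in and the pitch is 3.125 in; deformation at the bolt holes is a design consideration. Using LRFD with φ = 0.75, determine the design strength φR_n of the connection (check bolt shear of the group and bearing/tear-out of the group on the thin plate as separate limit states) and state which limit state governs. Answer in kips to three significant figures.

160 kips (bearing governs)

Bolt shear: A_b = π·0.875²/4 = 0.6013 in²; R_n = 68 × 0.6013 × 6 × 1 = 245.3 kips → 0.75 × 245.3 = 184 kips.
Bearing (1.2 l_c t F_u ≤ 2.4 d t F_u): upper limit = 2.4·0.875·0.3125·58 = 38.06 kips.
  Edge l_c = 1.875 − 0.9375/2 = 1.406 → r_n = 30.59 kips; interior l_c = 3.125 − 0.9375 = 2.188 → r_n = 38.06 kips.
  R_n,bearing = 2·30.59 + 4·38.06 = 213.4 kips → 0.75 × 213.4 = 160 kips.
Bearing governs: 160 kips.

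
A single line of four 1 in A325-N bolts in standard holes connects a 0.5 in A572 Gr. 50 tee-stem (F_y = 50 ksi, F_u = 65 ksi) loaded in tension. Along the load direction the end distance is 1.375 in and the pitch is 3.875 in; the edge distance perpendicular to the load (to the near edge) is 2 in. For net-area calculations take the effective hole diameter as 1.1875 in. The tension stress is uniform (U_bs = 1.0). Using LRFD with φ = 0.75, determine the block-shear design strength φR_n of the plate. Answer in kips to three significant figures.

Shear plane L_v = 1.375 + 3·3.875 = 13 in; A_gv = 13 × 0.5 = 6.5 in².
A_nv = (13 − 3.5·1.1875) × 0.5 = 4.422 in².
A_nt = (2 − 0.5·1.1875) × 0.5 = 0.7031 in².
0.6 F_u A_nv = 172.5 kips; 0.6 F_y A_gv = 195 kips → shear rupture governs the shear term.
R_n = 172.5 + 1.0 × 65 × 0.7031 = 218.2 kips.
Design strength φR_n = 0.75 × 218.2 = 164 kips.

164 kips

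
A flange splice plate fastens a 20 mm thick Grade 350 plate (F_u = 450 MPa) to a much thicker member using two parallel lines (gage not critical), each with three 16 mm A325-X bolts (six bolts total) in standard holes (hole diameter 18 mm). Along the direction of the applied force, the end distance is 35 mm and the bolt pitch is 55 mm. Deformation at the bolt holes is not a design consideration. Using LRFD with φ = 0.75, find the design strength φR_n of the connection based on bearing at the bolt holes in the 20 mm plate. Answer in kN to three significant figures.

1820 kN

Per bolt r_n = 1.5 l_c t F_u ≤ 3.0 d t F_u; upper limit = 3.0 × 16 × 20 × 450 / 1000 = 432 kN.
Edge bolt: l_c = 35 − 18/2 = 26 mm → 1.5 × 26 × 20 × 450 / 1000 = 351 → r_n = 351 kN.
Interior bolts: l_c = 55 − 18 = 37 mm → 1.5 × 37 × 20 × 450 / 1000 = 499.5 → r_n = 432 kN.
R_n = 2 × 351 + 4 × 432 = 2430 kN.
Design strength φR_n = 0.75 × 2430 = 1820 kN.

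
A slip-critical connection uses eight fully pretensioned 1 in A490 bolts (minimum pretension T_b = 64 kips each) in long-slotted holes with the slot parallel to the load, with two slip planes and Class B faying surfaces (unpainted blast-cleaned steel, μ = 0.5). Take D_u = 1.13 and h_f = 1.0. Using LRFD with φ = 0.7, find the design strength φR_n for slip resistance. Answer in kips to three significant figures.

405 kips

R_n = μ · D_u · h_f · T_b · n_s · n_b = 0.5 × 1.13 × 1.0 × 64 × 2 × 8 = 578.6 kips.
Design strength φR_n = 0.7 × 578.6 = 405 kips.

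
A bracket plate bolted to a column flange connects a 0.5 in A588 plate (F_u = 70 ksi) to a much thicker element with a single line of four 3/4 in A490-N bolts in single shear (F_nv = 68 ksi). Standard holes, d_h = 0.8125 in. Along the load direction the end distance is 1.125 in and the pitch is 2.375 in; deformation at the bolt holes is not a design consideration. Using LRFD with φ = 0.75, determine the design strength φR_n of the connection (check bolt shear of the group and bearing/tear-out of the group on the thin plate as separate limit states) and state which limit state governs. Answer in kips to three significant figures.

90.1 kips (bolt shear governs)

Bolt shear: A_b = π·0.75²/4 = 0.4418 in²; R_n = 68 × 0.4418 × 4 × 1 = 120.2 kips → 0.75 × 120.2 = 90.1 kips.
Bearing (1.5 l_c t F_u ≤ 3.0 d t F_u): upper limit = 3.0·0.75·0.5·70 = 78.75 kips.
  Edge l_c = 1.125 − 0.8125/2 = 0.7188 → r_n = 37.73 kips; interior l_c = 2.375 − 0.8125 = 1.562 → r_n = 78.75 kips.
  R_n,bearing = 1·37.73 + 3·78.75 = 274 kips → 0.75 × 274 = 205 kips.
Bolt shear governs: 90.1 kips.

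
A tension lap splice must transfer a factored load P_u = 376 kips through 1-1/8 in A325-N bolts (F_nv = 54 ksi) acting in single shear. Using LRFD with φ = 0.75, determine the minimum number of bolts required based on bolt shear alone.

10 bolts

A_b = π·1.125²/4 = 0.994 in².
Per-bolt design strength φR_n = 0.75 × 54 × 0.994 × 1 = 40.26 kips.
n ≥ 376 / 40.26 = 9.34 → use 10 bolts.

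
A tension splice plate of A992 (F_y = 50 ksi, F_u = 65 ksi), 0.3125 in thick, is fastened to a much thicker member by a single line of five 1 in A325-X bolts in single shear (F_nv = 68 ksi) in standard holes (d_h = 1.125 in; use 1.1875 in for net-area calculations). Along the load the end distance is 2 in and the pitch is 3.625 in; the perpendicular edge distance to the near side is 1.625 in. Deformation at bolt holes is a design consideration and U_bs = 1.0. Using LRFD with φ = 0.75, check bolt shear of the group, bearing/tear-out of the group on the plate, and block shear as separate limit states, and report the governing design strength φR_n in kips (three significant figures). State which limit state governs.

118 kips (block shear governs)

Bolt shear: A_b = π·1²/4 = 0.7854 in²; R_n = 68 × 0.7854 × 5 × 1 = 267 kips → 0.75 × 267 = 200 kips.
Bearing: edge l_c = 1.438, r_n = 35.04 kips; interior l_c = 2.5, r_n = 48.75 kips; R_n = 35.04 + 4·48.75 = 230 kips → 173 kips.
Block shear: A_gv = 5.156, A_nv = 3.486, A_nt = 0.3223 in²; R_n = min(0.6F_uA_nv, 0.6F_yA_gv) + U_bs·F_u·A_nt = 156.9 kips → 118 kips.
Block shear governs: 118 kips.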